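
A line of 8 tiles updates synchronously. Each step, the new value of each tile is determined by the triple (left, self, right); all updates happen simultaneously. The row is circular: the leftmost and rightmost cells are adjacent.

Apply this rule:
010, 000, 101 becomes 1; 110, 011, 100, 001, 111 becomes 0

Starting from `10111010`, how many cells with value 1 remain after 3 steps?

6

11000111
00010000
11010111
count of 1: 6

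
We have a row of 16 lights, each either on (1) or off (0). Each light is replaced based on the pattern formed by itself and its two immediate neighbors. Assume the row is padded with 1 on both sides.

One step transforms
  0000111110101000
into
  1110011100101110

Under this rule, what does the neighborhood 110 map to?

0

At position 8 the neighborhood is 110; the next row has 0 there.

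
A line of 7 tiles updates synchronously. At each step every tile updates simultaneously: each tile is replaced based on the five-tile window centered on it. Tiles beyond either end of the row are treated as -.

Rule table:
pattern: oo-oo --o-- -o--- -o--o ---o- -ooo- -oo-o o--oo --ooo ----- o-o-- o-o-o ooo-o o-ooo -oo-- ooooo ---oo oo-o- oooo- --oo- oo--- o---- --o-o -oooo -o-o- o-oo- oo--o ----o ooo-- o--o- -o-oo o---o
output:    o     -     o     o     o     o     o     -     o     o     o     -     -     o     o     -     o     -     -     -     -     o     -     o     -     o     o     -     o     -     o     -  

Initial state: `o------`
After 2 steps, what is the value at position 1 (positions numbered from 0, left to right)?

step 1: -oooooo
step 2: ooo---o
position 1 holds o

o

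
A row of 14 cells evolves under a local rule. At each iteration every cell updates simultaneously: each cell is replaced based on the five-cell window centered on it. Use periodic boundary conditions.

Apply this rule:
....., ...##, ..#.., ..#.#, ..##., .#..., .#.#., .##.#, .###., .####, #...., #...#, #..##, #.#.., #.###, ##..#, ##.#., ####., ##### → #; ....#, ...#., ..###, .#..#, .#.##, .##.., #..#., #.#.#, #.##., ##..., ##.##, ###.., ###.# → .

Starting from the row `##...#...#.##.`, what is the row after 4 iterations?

#.##..#######.

...#.###.#..#.
#..#.##.##..##
.#.#..#...##.#
#.##..#######.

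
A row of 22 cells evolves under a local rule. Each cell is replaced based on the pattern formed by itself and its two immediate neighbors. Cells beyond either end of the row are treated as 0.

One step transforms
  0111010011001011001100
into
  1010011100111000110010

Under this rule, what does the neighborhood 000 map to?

0

At position 21 the neighborhood is 000; the next row has 0 there.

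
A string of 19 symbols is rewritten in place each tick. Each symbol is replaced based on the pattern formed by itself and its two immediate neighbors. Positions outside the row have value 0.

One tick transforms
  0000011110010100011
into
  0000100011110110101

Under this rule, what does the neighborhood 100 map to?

1

At position 9 the neighborhood is 100; the next row has 1 there.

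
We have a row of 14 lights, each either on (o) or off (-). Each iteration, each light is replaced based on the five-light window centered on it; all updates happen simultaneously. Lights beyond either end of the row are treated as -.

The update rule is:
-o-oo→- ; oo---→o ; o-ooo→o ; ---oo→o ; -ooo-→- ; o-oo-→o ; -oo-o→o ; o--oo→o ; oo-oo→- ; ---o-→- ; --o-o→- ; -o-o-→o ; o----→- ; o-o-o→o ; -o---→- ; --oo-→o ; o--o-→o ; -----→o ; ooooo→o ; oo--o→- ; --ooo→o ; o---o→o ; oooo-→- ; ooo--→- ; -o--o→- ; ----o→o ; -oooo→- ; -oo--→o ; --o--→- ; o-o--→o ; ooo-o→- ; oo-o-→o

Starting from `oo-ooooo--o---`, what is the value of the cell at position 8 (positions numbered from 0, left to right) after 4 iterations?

oo-o-o---o---o
oooooo-o---o--
o-oo--oo-o----
--oo-ooooo--oo
position 8 holds o

o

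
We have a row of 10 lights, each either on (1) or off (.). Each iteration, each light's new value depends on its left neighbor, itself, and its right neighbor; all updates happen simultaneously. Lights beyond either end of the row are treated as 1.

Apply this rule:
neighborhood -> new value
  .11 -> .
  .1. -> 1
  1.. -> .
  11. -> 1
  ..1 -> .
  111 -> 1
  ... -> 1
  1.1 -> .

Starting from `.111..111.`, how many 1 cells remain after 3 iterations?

4

..11...11.
...1.1..1.
.1.1.1..1.
count of 1: 4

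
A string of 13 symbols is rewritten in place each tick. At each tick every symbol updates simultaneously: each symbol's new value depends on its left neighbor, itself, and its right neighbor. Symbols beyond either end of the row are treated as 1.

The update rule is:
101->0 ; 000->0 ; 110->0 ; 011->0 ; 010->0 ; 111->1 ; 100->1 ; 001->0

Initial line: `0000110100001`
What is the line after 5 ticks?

0100100000000

1000000010000
0100000001000
0010000000100
1001000000010
0100100000000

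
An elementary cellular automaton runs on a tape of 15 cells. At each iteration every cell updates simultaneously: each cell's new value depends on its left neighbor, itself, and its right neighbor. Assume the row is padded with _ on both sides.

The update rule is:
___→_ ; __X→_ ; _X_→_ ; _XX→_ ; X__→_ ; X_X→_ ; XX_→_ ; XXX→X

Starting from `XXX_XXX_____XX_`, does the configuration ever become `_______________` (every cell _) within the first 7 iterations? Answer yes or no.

yes

iteration 1: _X___X_________
iteration 2: _______________
all cells are _ at iteration 2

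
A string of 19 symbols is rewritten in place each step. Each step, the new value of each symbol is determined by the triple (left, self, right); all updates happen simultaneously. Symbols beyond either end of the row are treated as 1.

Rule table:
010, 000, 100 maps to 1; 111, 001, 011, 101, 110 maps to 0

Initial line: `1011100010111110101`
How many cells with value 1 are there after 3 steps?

3

0000011010000000100
1111000011111110110
0000111000000000000
count of 1: 3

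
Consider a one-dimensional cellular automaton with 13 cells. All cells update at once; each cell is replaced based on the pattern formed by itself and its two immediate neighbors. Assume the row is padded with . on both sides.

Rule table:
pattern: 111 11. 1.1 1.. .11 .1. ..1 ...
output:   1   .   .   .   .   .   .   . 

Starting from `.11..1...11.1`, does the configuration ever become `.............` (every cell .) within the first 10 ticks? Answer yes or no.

.............
all cells are . at tick 1

yes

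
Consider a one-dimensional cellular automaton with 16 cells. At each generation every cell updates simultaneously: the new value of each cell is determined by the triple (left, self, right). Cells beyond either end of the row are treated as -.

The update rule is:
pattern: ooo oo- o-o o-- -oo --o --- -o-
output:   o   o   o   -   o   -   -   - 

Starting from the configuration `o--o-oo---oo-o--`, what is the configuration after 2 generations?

----ooo---ooo---

----ooo---ooo---
----ooo---ooo---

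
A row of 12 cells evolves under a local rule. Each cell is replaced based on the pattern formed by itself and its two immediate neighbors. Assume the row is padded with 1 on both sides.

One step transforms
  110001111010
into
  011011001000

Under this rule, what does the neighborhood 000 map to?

At position 3 the neighborhood is 000; the next row has 0 there.

0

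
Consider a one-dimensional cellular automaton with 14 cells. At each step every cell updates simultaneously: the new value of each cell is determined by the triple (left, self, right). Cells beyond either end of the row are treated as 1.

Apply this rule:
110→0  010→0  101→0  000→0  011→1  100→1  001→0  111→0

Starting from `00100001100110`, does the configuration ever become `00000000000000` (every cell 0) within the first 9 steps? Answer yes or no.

no

10010001010100
01001000000010
00100100000000
10010010000000
01001001000000
00100100100000
10010010010000
01001001001000
00100100100100
step 9 is 00100100100100, still not uniform 0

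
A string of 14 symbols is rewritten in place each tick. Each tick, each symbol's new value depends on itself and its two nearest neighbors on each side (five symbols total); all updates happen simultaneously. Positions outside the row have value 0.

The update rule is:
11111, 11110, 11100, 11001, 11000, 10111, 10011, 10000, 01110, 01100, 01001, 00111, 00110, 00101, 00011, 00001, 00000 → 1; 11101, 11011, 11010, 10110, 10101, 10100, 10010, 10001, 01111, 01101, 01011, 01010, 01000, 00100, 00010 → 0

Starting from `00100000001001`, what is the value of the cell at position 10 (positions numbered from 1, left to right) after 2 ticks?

10001111100100
00011011110001
position 10 holds 1

1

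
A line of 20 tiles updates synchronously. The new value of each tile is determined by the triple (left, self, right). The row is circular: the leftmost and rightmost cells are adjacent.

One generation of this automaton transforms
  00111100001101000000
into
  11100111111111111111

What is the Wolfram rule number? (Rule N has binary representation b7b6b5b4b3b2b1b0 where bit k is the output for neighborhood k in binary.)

position 3: 111 → 0  (bit 7 = 0)
position 5: 110 → 1  (bit 6 = 1)
position 12: 101 → 1  (bit 5 = 1)
position 6: 100 → 1  (bit 4 = 1)
position 2: 011 → 1  (bit 3 = 1)
position 13: 010 → 1  (bit 2 = 1)
position 1: 001 → 1  (bit 1 = 1)
position 0: 000 → 1  (bit 0 = 1)
bits b7..b0 = 01111111 = 127

127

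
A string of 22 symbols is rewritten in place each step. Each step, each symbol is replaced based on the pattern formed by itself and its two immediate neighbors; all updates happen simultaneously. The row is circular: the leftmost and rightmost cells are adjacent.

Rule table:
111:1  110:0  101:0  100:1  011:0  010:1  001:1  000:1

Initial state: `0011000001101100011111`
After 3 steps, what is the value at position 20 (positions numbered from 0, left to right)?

1100111110000011101110
0011011101111101000100
1100001000111001111111
position 20 holds 1

1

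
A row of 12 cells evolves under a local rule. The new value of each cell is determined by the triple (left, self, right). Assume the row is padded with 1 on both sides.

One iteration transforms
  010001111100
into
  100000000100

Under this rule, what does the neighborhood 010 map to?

0

At position 1 the neighborhood is 010; the next row has 0 there.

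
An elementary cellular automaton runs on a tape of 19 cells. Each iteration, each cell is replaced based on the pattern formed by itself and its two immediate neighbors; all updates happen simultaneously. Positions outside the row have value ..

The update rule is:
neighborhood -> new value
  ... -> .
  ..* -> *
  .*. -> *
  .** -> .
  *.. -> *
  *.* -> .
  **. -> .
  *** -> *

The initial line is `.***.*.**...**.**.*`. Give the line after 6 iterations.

*****...*.**..**..*

*.*..*...*.*......*
*.*****.**.**....**
*..***.......*..*..
***.*.*.....******.
.*..*.**...*.****.*
*****...*.**..**..*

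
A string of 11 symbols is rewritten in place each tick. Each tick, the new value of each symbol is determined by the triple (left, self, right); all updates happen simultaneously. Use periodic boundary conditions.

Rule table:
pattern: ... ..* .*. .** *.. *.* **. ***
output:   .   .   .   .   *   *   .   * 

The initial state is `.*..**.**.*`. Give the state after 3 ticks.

*.*...*..*.
.*.*...*..*
*.*.*...*..

*.*.*...*..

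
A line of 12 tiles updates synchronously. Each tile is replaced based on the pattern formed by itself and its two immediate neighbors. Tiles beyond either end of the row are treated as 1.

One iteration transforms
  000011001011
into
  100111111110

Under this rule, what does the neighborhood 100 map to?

1

At position 0 the neighborhood is 100; the next row has 1 there.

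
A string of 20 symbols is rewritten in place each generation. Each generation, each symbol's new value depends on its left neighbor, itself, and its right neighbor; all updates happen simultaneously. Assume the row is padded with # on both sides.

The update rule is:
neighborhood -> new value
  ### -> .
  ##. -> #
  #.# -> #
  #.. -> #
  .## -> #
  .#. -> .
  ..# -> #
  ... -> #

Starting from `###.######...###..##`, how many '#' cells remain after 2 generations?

14

generation 1: ..###....#####.####.
generation 2: ###.######...###..##
count of #: 14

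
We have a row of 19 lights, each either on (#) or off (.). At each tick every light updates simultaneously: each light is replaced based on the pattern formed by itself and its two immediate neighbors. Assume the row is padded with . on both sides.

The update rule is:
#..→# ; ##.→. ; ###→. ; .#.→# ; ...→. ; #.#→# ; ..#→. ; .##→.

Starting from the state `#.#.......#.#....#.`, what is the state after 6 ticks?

........#.........#

tick 1: ####......####...##
tick 2: ....#.........#....
tick 3: ....##........##...
tick 4: ......#.........#..
tick 5: ......##........##.
tick 6: ........#.........#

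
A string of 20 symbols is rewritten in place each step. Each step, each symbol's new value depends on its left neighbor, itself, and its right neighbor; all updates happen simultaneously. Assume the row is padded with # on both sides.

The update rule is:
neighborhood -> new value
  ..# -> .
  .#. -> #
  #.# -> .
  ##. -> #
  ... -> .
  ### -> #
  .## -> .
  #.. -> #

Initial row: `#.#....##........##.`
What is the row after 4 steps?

###..##....##.....#.

#.##....##........#.
#..##....##.......#.
##..##....##......#.
###..##....##.....#.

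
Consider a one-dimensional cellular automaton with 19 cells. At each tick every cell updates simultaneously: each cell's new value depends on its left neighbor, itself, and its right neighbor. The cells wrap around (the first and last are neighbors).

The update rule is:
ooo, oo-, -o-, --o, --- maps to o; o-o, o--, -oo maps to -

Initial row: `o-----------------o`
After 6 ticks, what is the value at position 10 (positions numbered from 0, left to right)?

o

tick 1: o-oooooooooooooooo-
tick 2: o--ooooooooooooooo-
tick 3: o-o-oooooooooooooo-
tick 4: o-o--ooooooooooooo-
tick 5: o-o-o-oooooooooooo-
tick 6: o-o-o--ooooooooooo-
position 10 holds o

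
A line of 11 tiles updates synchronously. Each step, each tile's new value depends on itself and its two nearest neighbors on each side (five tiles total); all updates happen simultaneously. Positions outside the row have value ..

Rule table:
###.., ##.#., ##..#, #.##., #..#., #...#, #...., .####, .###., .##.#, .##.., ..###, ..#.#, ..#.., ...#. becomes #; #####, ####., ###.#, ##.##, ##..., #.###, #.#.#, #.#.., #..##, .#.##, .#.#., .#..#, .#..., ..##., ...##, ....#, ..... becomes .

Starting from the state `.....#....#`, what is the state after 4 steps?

....##.#.##
.....##..##
......##..#
.......####

.......####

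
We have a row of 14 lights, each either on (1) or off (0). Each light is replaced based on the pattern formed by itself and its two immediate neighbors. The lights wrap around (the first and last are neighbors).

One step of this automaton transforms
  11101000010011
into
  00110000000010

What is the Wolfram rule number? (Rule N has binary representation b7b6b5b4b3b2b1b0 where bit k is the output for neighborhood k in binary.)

position 0: 111 → 0  (bit 7 = 0)
position 2: 110 → 1  (bit 6 = 1)
position 3: 101 → 1  (bit 5 = 1)
position 5: 100 → 0  (bit 4 = 0)
position 12: 011 → 1  (bit 3 = 1)
position 4: 010 → 0  (bit 2 = 0)
position 8: 001 → 0  (bit 1 = 0)
position 6: 000 → 0  (bit 0 = 0)
bits b7..b0 = 01101000 = 104

104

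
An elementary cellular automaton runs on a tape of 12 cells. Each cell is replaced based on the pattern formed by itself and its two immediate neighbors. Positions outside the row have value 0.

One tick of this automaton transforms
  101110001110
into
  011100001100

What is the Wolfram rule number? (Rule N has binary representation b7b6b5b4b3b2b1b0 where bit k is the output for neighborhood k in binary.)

168

position 3: 111 → 1  (bit 7 = 1)
position 4: 110 → 0  (bit 6 = 0)
position 1: 101 → 1  (bit 5 = 1)
position 5: 100 → 0  (bit 4 = 0)
position 2: 011 → 1  (bit 3 = 1)
position 0: 010 → 0  (bit 2 = 0)
position 7: 001 → 0  (bit 1 = 0)
position 6: 000 → 0  (bit 0 = 0)
bits b7..b0 = 10101000 = 168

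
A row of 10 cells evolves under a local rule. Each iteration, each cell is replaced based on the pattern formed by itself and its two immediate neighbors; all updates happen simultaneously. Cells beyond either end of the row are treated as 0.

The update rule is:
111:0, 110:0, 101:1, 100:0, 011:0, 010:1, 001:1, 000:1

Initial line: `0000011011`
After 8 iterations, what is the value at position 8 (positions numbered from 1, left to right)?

1111100100
0000001101
1111110011
0000000100
1111111101
0000000011
1111111100
0000000001
position 8 holds 0

0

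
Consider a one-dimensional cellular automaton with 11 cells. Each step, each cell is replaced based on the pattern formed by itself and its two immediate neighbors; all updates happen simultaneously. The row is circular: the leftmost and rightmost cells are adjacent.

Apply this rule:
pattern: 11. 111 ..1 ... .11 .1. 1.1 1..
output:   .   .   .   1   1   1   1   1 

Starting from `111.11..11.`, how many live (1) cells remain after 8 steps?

5

1..11.1.1.1
.1.1.111111
111111.....
1.....1111.
11111.1...1
.....1111.1
1111.1...11
....1111.1.
count of 1: 5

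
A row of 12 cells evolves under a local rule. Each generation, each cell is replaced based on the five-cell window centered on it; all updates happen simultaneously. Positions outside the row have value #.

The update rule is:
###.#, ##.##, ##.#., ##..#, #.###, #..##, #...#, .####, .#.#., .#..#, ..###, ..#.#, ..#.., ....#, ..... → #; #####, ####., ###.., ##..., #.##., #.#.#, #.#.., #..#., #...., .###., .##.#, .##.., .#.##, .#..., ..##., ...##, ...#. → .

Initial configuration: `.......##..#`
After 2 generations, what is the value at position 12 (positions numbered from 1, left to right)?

.

..####...###
####...#.##.
position 12 holds .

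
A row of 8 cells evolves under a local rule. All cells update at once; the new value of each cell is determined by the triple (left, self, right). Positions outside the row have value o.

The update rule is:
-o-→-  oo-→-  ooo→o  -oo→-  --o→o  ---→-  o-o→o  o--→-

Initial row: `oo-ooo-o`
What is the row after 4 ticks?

tick 1: o-o-o-o-
tick 2: -o-o-o-o
tick 3: o-o-o-o-  (repeats tick 1; period 2)
tick 4: -o-o-o-o

-o-o-o-o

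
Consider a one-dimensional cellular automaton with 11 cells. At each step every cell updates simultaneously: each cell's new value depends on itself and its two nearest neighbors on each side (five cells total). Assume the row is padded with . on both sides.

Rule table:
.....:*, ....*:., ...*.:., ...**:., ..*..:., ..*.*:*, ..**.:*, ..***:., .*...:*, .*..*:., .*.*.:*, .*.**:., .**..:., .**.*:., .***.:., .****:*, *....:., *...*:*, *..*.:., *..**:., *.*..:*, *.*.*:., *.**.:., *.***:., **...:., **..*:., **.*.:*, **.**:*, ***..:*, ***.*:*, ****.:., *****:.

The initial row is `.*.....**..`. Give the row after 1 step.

..*.*..*...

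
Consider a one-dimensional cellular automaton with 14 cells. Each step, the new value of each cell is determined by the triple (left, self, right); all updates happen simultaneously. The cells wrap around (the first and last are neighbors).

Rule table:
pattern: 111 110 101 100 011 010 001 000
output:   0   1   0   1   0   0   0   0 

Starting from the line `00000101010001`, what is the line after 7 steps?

00100010000000

10000000001000
01000000000100
00100000000010
00010000000001
10001000000000
01000100000000
00100010000000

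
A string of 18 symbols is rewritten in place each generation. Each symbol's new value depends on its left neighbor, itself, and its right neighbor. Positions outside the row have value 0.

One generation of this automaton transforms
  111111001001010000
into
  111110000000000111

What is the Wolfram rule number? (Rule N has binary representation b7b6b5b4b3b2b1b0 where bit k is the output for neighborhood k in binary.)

137

position 1: 111 → 1  (bit 7 = 1)
position 5: 110 → 0  (bit 6 = 0)
position 12: 101 → 0  (bit 5 = 0)
position 6: 100 → 0  (bit 4 = 0)
position 0: 011 → 1  (bit 3 = 1)
position 8: 010 → 0  (bit 2 = 0)
position 7: 001 → 0  (bit 1 = 0)
position 15: 000 → 1  (bit 0 = 1)
bits b7..b0 = 10001001 = 137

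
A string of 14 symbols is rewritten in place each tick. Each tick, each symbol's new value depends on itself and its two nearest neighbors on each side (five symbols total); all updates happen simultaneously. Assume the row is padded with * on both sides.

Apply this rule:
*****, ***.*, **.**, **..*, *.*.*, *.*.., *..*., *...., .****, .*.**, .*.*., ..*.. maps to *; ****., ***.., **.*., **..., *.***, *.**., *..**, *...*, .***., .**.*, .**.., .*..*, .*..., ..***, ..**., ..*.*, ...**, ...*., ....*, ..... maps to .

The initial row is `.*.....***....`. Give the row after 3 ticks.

.*.*.......*..
.***.*.....*..
*..*.*.*...*..

*..*.*.*...*..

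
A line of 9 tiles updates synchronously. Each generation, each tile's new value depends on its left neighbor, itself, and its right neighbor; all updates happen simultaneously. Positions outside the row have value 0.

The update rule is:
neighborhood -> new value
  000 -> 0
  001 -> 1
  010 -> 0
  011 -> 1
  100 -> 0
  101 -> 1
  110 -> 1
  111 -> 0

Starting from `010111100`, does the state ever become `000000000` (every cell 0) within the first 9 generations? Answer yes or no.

101100100
011101000
110110000
111110000
100010000
000100000
001000000
010000000
100000000
generation 9 is 100000000, still not uniform 0

no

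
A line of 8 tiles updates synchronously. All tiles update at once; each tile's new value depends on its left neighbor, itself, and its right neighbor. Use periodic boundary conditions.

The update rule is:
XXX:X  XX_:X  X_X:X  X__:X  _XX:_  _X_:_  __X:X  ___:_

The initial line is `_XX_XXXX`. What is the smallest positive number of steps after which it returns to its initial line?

8

X_XX_XXX
XX_XX_XX
XXX_XX_X
XXXX_XX_
_XXXX_XX
X_XXXX_X
XX_XXXX_
_XX_XXXX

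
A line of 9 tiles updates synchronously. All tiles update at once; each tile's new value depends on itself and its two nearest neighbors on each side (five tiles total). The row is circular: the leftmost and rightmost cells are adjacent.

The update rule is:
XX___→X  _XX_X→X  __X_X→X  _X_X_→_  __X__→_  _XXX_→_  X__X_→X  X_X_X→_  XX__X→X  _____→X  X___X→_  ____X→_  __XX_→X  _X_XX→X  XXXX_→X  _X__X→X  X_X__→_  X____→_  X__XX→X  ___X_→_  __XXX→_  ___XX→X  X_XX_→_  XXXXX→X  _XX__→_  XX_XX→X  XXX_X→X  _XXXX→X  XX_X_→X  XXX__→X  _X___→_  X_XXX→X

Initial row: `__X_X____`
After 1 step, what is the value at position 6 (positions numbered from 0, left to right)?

_

__X____XX
position 6 holds _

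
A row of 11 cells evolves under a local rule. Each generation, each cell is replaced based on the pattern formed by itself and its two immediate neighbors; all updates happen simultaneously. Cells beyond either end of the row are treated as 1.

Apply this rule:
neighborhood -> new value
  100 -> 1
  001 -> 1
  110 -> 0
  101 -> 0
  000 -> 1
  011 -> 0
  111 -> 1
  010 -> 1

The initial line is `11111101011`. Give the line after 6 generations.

generation 1: 11111001001
generation 2: 11110111110
generation 3: 11100011100
generation 4: 11011101011
generation 5: 10001001001
generation 6: 01111111110

01111111110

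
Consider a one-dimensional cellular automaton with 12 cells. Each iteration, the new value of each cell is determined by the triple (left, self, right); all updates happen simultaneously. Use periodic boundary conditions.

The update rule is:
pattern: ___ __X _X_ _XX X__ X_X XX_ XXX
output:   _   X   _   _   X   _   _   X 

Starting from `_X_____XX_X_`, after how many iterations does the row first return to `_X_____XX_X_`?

36

X_X___X____X
___X_X_X__X_
__X_____XX_X
XX_X___X____
____X_X_X__X
X__X_____XX_
_XX_X___X___
X____X_X_X__
_X__X_____XX
__XX_X___X__
_X____X_X_X_
X_X__X_____X
___XX_X___X_
__X____X_X_X
XX_X__X_____
____XX_X___X
X__X____X_X_
_XX_X__X____
X____XX_X___
_X__X____X_X
__XX_X__X___
_X____XX_X__
X_X__X____X_
___XX_X__X__
__X____XX_X_
_X_X__X____X
____XX_X__X_
___X____XX_X
X_X_X__X____
_____XX_X__X
X___X____XX_
_X_X_X__X___
X_____XX_X__
_X___X____XX
__X_X_X__X__
_X_____XX_X_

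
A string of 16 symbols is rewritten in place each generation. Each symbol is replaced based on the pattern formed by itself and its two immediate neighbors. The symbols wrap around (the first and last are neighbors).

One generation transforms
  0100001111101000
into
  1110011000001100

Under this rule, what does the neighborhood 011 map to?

At position 6 the neighborhood is 011; the next row has 1 there.

1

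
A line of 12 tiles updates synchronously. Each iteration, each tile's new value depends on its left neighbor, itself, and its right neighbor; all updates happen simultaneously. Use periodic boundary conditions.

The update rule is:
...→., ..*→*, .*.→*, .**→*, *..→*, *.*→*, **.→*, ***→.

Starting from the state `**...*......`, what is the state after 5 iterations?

.**.**......

***.***....*
..***.**..**
***.********
..***.......
.**.**......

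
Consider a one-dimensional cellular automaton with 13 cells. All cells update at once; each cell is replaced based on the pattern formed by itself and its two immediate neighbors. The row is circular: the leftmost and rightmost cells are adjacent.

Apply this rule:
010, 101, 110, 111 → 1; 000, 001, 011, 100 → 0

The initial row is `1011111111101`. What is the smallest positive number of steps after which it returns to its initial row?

1101111111110
0110111111111
1011011111111
1101101111111
1110110111111
1111011011111
1111101101111
1111110110111
1111111011011
1111111101101
1111111110110
0111111111011
1011111111101

13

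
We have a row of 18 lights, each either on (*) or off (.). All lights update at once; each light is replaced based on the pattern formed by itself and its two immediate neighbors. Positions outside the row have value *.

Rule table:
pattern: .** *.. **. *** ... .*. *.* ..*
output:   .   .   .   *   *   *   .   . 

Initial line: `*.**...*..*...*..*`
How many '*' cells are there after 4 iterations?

7

.....*.*..*.*.*...
.***.*.*..*.*.*.*.
..*..*.*..*.*.*.*.
..*..*.*..*.*.*.*.
count of *: 7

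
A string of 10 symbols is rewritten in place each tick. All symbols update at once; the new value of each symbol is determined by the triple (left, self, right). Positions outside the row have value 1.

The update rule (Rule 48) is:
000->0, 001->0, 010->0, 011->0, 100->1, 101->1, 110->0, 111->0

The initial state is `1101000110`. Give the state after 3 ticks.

0100101000

tick 1: 0010100001
tick 2: 1001010000
tick 3: 0100101000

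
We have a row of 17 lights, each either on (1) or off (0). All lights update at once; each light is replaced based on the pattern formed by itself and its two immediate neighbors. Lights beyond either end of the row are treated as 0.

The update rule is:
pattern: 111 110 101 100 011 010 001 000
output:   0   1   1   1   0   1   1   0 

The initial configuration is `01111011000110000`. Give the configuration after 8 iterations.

10001101101011000
11010110111101100
01111011000110110
10001101101011011
11010110111101101
01111011000110111
10001101101011001
11010110111101111

11010110111101111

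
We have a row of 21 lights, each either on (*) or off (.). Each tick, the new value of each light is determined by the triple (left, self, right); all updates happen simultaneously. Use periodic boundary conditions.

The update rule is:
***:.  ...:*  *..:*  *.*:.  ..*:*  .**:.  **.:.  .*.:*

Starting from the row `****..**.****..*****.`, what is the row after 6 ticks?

****..*******..******

....**.......**......
****..*******..******
....**.......**......  (repeats tick 1; period 2)
tick 6: ****..*******..******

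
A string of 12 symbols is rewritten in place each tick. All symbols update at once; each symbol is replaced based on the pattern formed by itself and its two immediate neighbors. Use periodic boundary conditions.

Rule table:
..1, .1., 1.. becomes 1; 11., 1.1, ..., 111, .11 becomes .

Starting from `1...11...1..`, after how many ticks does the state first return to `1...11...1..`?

5

11.1..1.1111
...1111.....
..1....1....
.111..111...
1...11...1..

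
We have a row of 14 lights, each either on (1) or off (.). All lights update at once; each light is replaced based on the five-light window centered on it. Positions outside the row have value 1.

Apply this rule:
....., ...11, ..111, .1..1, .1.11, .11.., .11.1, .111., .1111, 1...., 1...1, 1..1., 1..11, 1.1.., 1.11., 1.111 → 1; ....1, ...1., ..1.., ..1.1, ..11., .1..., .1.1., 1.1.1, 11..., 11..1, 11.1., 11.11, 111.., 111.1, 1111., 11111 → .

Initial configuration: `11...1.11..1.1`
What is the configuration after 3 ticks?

.11111...1111.

...1..111.1.11
.1..1111...111
.11111...1111.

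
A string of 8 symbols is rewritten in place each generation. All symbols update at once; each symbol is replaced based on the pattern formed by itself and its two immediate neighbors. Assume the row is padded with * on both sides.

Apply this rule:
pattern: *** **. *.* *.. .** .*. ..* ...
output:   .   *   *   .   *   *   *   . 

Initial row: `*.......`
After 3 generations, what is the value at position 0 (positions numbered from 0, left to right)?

*

*......*
*.....**
*....**.
position 0 holds *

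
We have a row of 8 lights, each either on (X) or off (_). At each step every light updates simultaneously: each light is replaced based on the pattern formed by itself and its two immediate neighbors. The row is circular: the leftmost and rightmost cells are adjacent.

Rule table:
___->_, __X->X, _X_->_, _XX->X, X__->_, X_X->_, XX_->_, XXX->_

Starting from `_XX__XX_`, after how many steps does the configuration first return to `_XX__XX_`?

XX__XX__
X__XX__X
__XX__XX
_XX__XX_

4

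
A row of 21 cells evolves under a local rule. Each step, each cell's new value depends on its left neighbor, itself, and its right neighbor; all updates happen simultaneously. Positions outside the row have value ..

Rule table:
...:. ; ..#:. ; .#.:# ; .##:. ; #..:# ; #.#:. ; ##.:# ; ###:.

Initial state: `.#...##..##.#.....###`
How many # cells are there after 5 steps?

step 1: .##...##..#.##......#
step 2: ..##...##.#..##.....#
step 3: ...##...#.##..##....#
step 4: ....##..#..##..##...#
step 5: .....##.##..##..##..#
count of #: 9

9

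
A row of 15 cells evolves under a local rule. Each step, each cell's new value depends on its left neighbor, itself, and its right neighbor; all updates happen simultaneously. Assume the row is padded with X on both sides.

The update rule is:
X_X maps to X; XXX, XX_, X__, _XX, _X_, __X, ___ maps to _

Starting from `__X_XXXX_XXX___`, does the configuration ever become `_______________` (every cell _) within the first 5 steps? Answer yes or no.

step 1: ___X____X______
step 2: _______________
all cells are _ at step 2

yes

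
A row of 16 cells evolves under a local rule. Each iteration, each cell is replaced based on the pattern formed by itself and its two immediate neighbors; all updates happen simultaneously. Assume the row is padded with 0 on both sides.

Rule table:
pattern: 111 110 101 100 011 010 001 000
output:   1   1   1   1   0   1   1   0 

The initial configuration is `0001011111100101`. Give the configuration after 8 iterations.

iteration 1: 0011101111111111
iteration 2: 0101110111111111
iteration 3: 1110111011111111
iteration 4: 0111011101111111
iteration 5: 1011101110111111
iteration 6: 1101110111011111
iteration 7: 0110111011101111
iteration 8: 1011011101110111

1011011101110111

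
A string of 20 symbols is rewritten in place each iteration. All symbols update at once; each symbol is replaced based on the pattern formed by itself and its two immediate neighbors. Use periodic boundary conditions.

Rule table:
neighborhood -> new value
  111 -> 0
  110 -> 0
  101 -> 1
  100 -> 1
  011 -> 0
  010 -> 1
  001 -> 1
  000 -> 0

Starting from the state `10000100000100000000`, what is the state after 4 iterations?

11111100000100011000

11001110001110000001
00110001010001000010
01001011111011100111
11111100000100011000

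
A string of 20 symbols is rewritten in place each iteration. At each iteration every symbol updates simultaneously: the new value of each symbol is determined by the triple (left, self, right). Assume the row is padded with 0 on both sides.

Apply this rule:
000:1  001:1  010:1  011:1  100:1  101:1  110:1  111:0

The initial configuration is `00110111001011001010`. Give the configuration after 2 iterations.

iteration 1: 11111101111111111111
iteration 2: 10000111000000000001

10000111000000000001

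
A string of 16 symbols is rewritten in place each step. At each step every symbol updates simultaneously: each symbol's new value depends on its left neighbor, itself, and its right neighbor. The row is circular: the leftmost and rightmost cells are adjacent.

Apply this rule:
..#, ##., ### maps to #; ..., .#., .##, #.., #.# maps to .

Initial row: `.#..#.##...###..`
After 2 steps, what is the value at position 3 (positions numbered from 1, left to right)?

step 1: #..#...#..#.##..
step 2: ..#...#..#...#.#
position 3 holds #

#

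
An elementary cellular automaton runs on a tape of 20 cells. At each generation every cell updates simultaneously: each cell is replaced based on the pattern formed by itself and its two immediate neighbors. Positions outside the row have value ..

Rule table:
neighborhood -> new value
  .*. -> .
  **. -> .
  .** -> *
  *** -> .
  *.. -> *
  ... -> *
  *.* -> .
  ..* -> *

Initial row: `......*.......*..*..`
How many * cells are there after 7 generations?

17

******.*******.**.**
*......*.......*..*.
.******.*******.**.*
**......*.......*...
*.******.*******.***
..*......*.......*..
**.******.*******.**
count of *: 17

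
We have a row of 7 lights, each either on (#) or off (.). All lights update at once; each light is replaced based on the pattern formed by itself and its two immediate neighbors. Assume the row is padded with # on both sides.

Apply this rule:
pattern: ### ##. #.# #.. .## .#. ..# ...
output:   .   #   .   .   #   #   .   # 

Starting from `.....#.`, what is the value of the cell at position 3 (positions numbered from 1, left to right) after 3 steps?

.###.#.
.#.#.#.
.#.#.#.
position 3 holds .

.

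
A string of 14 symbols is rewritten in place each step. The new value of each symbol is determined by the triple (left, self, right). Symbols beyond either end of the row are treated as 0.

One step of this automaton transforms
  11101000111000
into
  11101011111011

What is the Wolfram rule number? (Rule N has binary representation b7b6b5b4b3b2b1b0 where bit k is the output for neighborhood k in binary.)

207

position 1: 111 → 1  (bit 7 = 1)
position 2: 110 → 1  (bit 6 = 1)
position 3: 101 → 0  (bit 5 = 0)
position 5: 100 → 0  (bit 4 = 0)
position 0: 011 → 1  (bit 3 = 1)
position 4: 010 → 1  (bit 2 = 1)
position 7: 001 → 1  (bit 1 = 1)
position 6: 000 → 1  (bit 0 = 1)
bits b7..b0 = 11001111 = 207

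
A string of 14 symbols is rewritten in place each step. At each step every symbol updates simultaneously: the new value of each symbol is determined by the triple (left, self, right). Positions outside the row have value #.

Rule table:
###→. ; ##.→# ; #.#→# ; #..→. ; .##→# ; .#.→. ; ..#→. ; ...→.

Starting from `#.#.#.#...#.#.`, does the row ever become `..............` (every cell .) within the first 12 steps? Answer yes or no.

no

##.#.#.....#.#
.##.#.......##
####........#.
...#.........#
.............#
.............#  (fixed point — unchanged through step 12)
step 12 is .............#, still not uniform .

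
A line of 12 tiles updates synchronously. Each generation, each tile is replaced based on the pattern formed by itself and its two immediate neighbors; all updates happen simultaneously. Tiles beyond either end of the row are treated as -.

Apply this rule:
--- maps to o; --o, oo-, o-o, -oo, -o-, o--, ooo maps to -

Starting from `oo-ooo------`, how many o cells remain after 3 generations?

5

-------ooooo
oooooo------
-------ooooo
count of o: 5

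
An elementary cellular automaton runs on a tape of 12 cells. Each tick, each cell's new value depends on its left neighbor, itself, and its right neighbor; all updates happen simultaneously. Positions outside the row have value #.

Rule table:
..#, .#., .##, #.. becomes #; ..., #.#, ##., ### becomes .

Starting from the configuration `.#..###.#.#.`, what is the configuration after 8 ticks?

.####...#.#.
.#...#.##.#.
.##.##.#..#.
.#..#..####.
.#######....
.#......#..#
.##....#####
.#.#..##....

.#.#..##....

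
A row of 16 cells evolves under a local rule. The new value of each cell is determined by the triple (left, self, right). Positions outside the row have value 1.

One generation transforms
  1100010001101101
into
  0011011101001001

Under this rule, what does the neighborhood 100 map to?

At position 2 the neighborhood is 100; the next row has 1 there.

1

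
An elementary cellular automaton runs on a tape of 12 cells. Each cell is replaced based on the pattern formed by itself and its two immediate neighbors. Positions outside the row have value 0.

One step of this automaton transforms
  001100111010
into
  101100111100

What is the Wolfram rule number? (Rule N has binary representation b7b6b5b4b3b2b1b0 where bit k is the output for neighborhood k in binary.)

position 7: 111 → 1  (bit 7 = 1)
position 3: 110 → 1  (bit 6 = 1)
position 9: 101 → 1  (bit 5 = 1)
position 4: 100 → 0  (bit 4 = 0)
position 2: 011 → 1  (bit 3 = 1)
position 10: 010 → 0  (bit 2 = 0)
position 1: 001 → 0  (bit 1 = 0)
position 0: 000 → 1  (bit 0 = 1)
bits b7..b0 = 11101001 = 233

233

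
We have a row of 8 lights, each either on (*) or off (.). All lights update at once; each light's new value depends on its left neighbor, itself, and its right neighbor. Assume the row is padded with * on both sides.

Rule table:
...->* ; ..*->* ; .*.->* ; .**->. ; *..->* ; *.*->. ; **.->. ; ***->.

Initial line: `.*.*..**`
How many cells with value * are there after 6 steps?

.*.***..
.*....**
.*****..
......**
******..
......**
count of *: 2

2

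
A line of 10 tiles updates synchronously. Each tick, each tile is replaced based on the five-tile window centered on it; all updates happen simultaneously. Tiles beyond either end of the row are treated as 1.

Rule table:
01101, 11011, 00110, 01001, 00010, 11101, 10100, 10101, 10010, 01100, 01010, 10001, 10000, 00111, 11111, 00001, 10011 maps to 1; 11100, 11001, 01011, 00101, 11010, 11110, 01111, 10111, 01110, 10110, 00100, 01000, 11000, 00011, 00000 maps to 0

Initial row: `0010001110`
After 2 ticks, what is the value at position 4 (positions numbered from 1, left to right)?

1

0100101011
0111011000
position 4 holds 1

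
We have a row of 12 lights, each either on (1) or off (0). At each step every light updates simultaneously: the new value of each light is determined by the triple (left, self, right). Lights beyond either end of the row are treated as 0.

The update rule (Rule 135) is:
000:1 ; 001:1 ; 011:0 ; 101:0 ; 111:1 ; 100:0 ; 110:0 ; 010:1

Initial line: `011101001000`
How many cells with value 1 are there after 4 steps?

101001011011
101011000000
101000011111
101011101110
count of 1: 8

8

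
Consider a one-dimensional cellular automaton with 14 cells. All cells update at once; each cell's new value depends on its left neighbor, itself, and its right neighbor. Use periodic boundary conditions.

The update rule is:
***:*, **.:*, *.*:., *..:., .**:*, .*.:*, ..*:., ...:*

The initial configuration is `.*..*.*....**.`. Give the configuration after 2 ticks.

.*..*.*.**.**.

.*..*.*.**.**.
.*..*.*.**.**.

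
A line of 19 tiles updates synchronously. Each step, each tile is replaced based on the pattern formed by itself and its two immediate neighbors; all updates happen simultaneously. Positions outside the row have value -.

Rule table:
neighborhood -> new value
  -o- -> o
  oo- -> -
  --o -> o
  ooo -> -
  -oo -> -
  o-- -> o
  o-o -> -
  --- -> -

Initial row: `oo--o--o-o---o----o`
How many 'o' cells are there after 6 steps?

step 1: --oooooo-oo-ooo--oo
step 2: -o-------------oo--
step 3: ooo-----------o--o-
step 4: ---o---------oooooo
step 5: --ooo-------o------
step 6: -o---o-----ooo-----
count of o: 5

5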